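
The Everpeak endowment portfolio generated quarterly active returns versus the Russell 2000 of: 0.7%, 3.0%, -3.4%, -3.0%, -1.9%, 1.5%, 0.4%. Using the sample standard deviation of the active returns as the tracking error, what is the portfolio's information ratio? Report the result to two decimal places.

Mean return r̄ = -2.70 / 7 = -0.3857%
Sample std dev = √[35.0286 / 6] = 2.4162%
IR = r̄ / tracking error = -0.3857 / 2.4162 = -0.1596

-0.16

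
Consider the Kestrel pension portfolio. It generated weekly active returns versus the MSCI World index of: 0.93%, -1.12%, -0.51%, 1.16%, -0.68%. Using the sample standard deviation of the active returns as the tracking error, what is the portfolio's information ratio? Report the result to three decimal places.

r̄ = (0.93 − 1.12 − 0.51 + 1.16 − 0.68) / 5 = -0.220 / 5 = -0.0440%
Σ(r − r̄)² = 4.1777; sample σ = √(4.1777/4) = 1.0220%
IR = r̄ / tracking error = -0.0440 / 1.0220 = -0.0431

-0.043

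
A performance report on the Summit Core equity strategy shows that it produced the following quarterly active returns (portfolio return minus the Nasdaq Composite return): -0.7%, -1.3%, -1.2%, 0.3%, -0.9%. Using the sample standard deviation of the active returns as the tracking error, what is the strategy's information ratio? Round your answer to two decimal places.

r̄ = (-0.7 − 1.3 − 1.2 + 0.3 − 0.9) / 5 = -3.80 / 5 = -0.7600%
Σ(r − r̄)² = 1.6320; sample σ = √(1.6320/4) = 0.6387%
IR = r̄ / tracking error = -0.7600 / 0.6387 = -1.1899

-1.19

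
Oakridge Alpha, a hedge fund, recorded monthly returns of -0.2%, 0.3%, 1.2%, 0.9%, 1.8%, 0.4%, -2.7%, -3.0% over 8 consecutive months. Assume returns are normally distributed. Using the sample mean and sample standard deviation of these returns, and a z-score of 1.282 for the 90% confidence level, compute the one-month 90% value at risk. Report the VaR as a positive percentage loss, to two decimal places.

μ = (-0.2 + 0.3 + 1.2 + 0.9 + 1.8 + 0.4 − 2.7 − 3) / 8 = -0.1625%
Sample std dev = √[21.8588 / 7] = 1.7671%
VaR = −(μ − z·σ) = −(-0.1625 − 1.282 × 1.7671) = −(-2.4279) = 2.4279%

2.43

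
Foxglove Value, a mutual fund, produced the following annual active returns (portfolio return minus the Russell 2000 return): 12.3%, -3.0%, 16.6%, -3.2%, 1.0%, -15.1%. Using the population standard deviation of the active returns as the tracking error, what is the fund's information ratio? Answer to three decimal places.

r̄ = (12.3 − 3 + 16.6 − 3.2 + 1 − 15.1) / 6 = 8.60 / 6 = 1.4333%
Σ(r − r̄)² = (12.3 − 1.4333)² + (-3 − 1.4333)² + … = 662.7733
σ = √[662.7733 / 6] = 10.5101%
IR = r̄ / tracking error = 1.4333 / 10.5101 = 0.1364

0.136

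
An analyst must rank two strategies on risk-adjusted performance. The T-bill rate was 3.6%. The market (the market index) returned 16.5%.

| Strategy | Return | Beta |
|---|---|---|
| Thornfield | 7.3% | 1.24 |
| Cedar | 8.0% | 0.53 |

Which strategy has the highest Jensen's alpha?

Cedar

Thornfield: α = 7.3% − [3.6% + 1.24 × (16.5% − 3.6%)] = -12.296
Cedar: α = 8.0% − [3.6% + 0.53 × (16.5% − 3.6%)] = -2.437
Highest: Cedar (-2.437).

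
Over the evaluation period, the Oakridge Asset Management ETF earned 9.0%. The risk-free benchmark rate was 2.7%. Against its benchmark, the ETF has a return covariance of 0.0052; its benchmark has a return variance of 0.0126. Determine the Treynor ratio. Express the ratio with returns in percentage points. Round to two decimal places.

15.27

β = Cov / Var = 0.0052 / 0.0126 = 0.4127
Treynor = (Rp − Rf) / β = (9.0% − 2.7%) / 0.4127 = 6.30 / 0.4127 = 15.2653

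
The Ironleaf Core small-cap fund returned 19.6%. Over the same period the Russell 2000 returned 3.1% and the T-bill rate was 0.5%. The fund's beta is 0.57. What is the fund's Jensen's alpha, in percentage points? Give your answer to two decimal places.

CAPM expected return = Rf + β(Rm − Rf) = 0.5% + 0.57 × (3.1% − 0.5%) = 0.5 + 0.57 × 2.60 = 1.9820%
Jensen's α = Rp − E[R] = 19.6% − 1.9820% = 17.6180

17.62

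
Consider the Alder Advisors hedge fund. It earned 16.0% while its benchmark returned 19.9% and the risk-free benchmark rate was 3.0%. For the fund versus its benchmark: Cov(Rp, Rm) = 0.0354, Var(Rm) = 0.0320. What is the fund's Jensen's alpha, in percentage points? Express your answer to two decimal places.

-5.70

β = Cov / Var = 0.0354 / 0.0320 = 1.1063
E[R] = Rf + β(Rm − Rf) = 3.0% + 1.1063 × (19.9% − 3.0%) = 21.6965%
α = Rp − E[R] = 16.0% − 21.6965% = -5.6965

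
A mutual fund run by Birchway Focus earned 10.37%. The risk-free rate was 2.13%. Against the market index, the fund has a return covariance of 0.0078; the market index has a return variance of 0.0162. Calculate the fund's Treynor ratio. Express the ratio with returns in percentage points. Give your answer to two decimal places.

17.11

β = Cov / Var = 0.0078 / 0.0162 = 0.4815
Treynor = (Rp − Rf) / β = (10.37% − 2.13%) / 0.4815 = 8.24 / 0.4815 = 17.1132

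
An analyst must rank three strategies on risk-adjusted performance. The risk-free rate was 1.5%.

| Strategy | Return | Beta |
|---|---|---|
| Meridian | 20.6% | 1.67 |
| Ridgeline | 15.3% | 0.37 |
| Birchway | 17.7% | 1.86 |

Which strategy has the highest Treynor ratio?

Meridian: Treynor = (20.6% − 1.5%) / 1.67 = 11.437
Ridgeline: Treynor = (15.3% − 1.5%) / 0.37 = 37.297
Birchway: Treynor = (17.7% − 1.5%) / 1.86 = 8.710
Highest: Ridgeline (37.297).

Ridgeline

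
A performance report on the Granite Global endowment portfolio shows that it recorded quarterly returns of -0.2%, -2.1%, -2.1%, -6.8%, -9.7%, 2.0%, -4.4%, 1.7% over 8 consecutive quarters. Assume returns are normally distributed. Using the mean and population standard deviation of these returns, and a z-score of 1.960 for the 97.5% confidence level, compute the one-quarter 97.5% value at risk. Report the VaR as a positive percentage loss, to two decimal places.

r̄ = (-0.2 − 2.1 − 2.1 − 6.8 − 9.7 + 2 − 4.4 + 1.7) / 8 = -2.7000%
Σ(r − r̄)² = (-0.2 − (-2.7000))² + (-2.1 − (-2.7000))² + (-2.1 − (-2.7000))² + … = 117.1200
σ = √[117.1200 / 8] = 3.8262%
VaR = −(r̄ − z·σ) = −(-2.7000 − 1.960 × 3.8262) = −(-10.1994) = 10.1994%

10.20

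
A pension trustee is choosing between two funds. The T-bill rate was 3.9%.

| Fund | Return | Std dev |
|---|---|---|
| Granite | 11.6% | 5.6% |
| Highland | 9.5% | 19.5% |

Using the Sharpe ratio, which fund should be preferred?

Granite

Granite: Sharpe ratio = (11.6% − 3.9%) / 5.6% = 1.375
Highland: Sharpe ratio = (9.5% − 3.9%) / 19.5% = 0.287
Highest: Granite (1.375).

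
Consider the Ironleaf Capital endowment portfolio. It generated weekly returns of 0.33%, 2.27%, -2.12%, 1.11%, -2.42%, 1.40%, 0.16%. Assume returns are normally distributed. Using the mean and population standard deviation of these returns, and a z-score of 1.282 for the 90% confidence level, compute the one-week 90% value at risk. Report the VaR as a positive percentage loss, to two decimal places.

r̄ = (0.33 + 2.27 − 2.12 + 1.11 − 2.42 + 1.4 + 0.16) / 7 = 0.1043%
Σ(r − r̄)² = (0.33 − 0.1043)² + (2.27 − 0.1043)² + (-2.12 − 0.1043)² + … = 18.7542
population σ = √(18.7542 / 7) = √2.6792 = 1.6368%
VaR = −(r̄ − z·σ) = −(0.1043 − 1.282 × 1.6368) = −(-1.9941) = 1.9941%

1.99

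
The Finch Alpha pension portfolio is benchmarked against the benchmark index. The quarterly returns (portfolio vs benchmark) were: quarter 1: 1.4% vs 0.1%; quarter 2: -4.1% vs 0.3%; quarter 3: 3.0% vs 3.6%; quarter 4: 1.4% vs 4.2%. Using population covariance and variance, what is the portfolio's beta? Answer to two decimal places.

r̄p = 0.4250%,  r̄m = 2.0500%
Cov = Σ(rp − r̄p)(rm − r̄m) / 4 = 3.0263
Var(rm) = Σ(rm − r̄m)² / 4 = 3.4725
β = Cov / Var = 3.0263 / 3.4725 = 0.8715

0.87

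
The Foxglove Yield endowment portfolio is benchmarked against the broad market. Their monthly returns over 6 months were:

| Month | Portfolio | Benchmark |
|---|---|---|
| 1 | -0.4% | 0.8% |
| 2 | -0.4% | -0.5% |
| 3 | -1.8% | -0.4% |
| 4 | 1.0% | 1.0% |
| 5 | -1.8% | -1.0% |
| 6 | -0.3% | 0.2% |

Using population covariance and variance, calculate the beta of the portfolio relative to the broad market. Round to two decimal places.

r̄p = -0.6167%,  r̄m = 0.0167%
Cov = Σ(rp − r̄p)(rm − r̄m) / 6 = 0.5669
Var(rm) = Σ(rm − r̄m)² / 6 = 0.5147
β = Cov / Var = 0.5669 / 0.5147 = 1.1014

1.10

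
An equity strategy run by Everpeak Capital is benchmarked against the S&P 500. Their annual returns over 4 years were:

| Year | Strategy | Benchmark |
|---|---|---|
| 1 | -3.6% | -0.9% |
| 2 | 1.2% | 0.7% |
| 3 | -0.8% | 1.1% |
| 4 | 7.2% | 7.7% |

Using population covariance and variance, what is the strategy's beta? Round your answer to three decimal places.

r̄p = 1.0000%,  r̄m = 2.1500%
Cov = Σ(rp − r̄p)(rm − r̄m) / 4 = 12.5100
Var(rm) = Σ(rm − r̄m)² / 4 = 10.8275
β = Cov / Var = 12.5100 / 10.8275 = 1.1554

1.155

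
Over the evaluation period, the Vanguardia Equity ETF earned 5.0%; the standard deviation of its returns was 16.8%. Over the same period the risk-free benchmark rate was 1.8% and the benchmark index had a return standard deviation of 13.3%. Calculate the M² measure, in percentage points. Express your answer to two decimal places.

Sharpe = (Rp − Rf) / σp = (5.0% − 1.8%) / 16.8% = 0.1905
M² = Rf + Sharpe × σm = 1.8% + 0.1905 × 13.3% = 4.3337%

4.33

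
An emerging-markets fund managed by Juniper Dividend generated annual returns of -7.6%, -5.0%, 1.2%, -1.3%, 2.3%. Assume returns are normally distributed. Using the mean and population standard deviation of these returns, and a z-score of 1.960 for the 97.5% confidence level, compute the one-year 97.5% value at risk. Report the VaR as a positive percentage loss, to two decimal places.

9.39

Mean return r̄ = -10.40 / 5 = -2.0800%
Population σ = √[Σ(r − r̄)² / 5] = √[69.5480 / 5] = √13.9096 = 3.7296%
VaR = −(r̄ − z·σ) = −(-2.0800 − 1.960 × 3.7296) = −(-9.3900) = 9.3900%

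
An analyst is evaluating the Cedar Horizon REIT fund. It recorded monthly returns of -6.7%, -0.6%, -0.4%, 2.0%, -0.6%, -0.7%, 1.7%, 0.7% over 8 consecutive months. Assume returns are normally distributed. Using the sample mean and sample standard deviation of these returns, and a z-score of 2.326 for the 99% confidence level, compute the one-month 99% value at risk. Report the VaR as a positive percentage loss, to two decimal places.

μ = (-6.7 − 0.6 − 0.4 + 2 − 0.6 − 0.7 + 1.7 + 0.7) / 8 = -4.60 / 8 = -0.5750%
Sample σ = √[Σ(r − μ)² / 7] = √[50.9950 / 7] = √7.2850 = 2.6991%
VaR = −(μ − z·σ) = −(-0.5750 − 2.326 × 2.6991) = −(-6.8531) = 6.8531%

6.85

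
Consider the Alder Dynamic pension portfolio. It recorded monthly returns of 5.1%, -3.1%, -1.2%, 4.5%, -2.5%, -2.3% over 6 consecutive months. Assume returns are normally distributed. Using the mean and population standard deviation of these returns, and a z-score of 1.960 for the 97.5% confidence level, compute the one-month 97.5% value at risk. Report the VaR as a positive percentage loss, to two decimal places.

6.55

r̄ = (5.1 − 3.1 − 1.2 + 4.5 − 2.5 − 2.3) / 6 = 0.50 / 6 = 0.0833%
Population std dev = √[68.8083 / 6] = 3.3865%
VaR = −(r̄ − z·σ) = −(0.0833 − 1.960 × 3.3865) = −(-6.5542) = 6.5542%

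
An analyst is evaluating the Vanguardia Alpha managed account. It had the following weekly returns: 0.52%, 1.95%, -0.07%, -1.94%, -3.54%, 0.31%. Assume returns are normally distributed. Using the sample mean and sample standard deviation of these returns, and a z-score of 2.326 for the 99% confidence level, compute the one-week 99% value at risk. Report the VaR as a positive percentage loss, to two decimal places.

μ = (0.52 + 1.95 − 0.07 − 1.94 − 3.54 + 0.31) / 6 = -0.4617%
Sample std dev = √[19.1903 / 5] = 1.9591%
VaR = −(μ − z·σ) = −(-0.4617 − 2.326 × 1.9591) = −(-5.0186) = 5.0186%

5.02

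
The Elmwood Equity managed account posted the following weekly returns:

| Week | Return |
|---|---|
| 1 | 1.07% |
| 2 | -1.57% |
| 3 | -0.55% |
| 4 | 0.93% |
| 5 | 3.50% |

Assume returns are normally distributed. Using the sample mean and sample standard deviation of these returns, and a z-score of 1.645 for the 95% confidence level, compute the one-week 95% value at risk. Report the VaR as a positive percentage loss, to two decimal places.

r̄ = (1.07 − 1.57 − 0.55 + 0.93 + 3.5) / 5 = 0.6760%
Σ(r − r̄)² = (1.07 − 0.6760)² + (-1.57 − 0.6760)² + … = 14.7423
sample σ = √(14.7423 / 4) = √3.6856 = 1.9198%
VaR = −(r̄ − z·σ) = −(0.6760 − 1.645 × 1.9198) = −(-2.4821) = 2.4821%

2.48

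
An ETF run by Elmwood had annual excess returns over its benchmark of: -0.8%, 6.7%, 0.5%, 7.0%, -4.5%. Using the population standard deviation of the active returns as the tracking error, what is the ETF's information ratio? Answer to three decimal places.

r̄ = (-0.8 + 6.7 + 0.5 + 7 − 4.5) / 5 = 1.7800%
Population σ = √[Σ(r − r̄)² / 5] = √[99.1880 / 5] = √19.8376 = 4.4539%
IR = r̄ / tracking error = 1.7800 / 4.4539 = 0.3996

0.400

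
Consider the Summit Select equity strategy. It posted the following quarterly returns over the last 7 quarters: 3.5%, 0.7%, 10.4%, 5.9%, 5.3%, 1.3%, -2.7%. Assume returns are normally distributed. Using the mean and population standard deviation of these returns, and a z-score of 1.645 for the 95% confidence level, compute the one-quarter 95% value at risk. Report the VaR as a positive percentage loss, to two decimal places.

r̄ = (3.5 + 0.7 + 10.4 + 5.9 + 5.3 + 1.3 − 2.7) / 7 = 24.40 / 7 = 3.4857%
Σ(r − r̄)² = (3.5 − 3.4857)² + (0.7 − 3.4857)² + … = 107.7286
σ = √[107.7286 / 7] = 3.9230%
VaR = −(r̄ − z·σ) = −(3.4857 − 1.645 × 3.9230) = −(-2.9676) = 2.9676%

2.97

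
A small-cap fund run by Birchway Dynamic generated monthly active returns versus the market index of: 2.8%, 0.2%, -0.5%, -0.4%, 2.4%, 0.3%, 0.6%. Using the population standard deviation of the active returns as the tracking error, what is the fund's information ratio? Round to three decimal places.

r̄ = (2.8 + 0.2 − 0.5 − 0.4 + 2.4 + 0.3 + 0.6) / 7 = 5.40 / 7 = 0.7714%
Population std dev = √[10.3343 / 7] = 1.2150%
IR = r̄ / tracking error = 0.7714 / 1.2150 = 0.6349

0.635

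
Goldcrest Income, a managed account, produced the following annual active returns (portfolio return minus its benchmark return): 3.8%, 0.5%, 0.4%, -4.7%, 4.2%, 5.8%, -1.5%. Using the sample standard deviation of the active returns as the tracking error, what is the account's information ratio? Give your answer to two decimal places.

0.33

Mean return μ = 8.50 / 7 = 1.2143%
Sample σ = √[Σ(r − μ)² / 6] = √[80.1486 / 6] = √13.3581 = 3.6549%
IR = μ / tracking error = 1.2143 / 3.6549 = 0.3322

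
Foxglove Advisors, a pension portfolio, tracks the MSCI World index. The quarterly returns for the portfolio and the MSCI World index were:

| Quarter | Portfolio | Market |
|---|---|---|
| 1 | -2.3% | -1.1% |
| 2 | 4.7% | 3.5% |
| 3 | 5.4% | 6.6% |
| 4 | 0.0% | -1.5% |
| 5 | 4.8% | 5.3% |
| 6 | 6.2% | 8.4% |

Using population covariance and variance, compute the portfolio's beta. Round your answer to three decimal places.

0.792

r̄p = 3.1333%,  r̄m = 3.5333%
Cov = Σ(rp − r̄p)(rm − r̄m) / 6 = 10.9522
Var(rm) = Σ(rm − r̄m)² / 6 = 13.8356
β = Cov / Var = 10.9522 / 13.8356 = 0.7916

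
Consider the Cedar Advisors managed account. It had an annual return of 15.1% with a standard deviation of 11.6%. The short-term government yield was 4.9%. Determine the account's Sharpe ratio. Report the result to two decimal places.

0.88

Sharpe = (Rp − Rf) / σp = (15.1% − 4.9%) / 11.6% = 10.20% / 11.6% = 0.8793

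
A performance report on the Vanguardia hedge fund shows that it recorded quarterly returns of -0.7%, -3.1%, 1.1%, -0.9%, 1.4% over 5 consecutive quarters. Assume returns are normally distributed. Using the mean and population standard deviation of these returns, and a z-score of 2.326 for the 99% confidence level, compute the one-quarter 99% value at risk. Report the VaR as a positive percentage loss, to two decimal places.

4.21

r̄ = (-0.7 − 3.1 + 1.1 − 0.9 + 1.4) / 5 = -0.4400%
Population σ = √[Σ(r − r̄)² / 5] = √[13.1120 / 5] = √2.6224 = 1.6194%
VaR = −(r̄ − z·σ) = −(-0.4400 − 2.326 × 1.6194) = −(-4.2067) = 4.2067%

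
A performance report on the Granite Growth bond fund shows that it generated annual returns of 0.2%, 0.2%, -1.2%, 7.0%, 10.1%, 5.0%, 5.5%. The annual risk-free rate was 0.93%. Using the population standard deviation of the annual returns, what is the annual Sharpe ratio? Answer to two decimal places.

0.75

r̄ = (0.2 + 0.2 − 1.2 + 7 + 10.1 + 5 + 5.5) / 7 = 3.8286%
Population std dev = √[105.1743 / 7] = 3.8762%
Sharpe = (r̄ − rf) / σ = (3.8286 − 0.93) / 3.8762 = 2.8986 / 3.8762 = 0.7478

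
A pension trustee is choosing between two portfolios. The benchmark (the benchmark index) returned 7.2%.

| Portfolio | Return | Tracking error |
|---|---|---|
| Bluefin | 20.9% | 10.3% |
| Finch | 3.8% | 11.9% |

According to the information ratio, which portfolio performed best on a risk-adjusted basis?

Bluefin

Bluefin: IR = (20.9% − 7.2%) / 10.3% = 1.330
Finch: IR = (3.8% − 7.2%) / 11.9% = -0.286
Highest: Bluefin (1.330).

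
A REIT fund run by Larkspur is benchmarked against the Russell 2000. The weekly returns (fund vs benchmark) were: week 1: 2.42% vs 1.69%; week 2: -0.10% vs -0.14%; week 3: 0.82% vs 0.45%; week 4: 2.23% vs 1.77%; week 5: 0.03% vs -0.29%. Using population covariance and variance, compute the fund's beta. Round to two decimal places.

r̄p = 1.0800%,  r̄m = 0.6960%
Cov = Σ(rp − r̄p)(rm − r̄m) / 5 = 0.9306
Var(rm) = Σ(rm − r̄m)² / 5 = 0.7746
β = Cov / Var = 0.9306 / 0.7746 = 1.2014

1.20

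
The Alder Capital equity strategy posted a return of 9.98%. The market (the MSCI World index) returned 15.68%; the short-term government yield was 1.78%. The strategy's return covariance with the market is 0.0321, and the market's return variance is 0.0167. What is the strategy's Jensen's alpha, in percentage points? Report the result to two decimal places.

β = Cov / Var = 0.0321 / 0.0167 = 1.9222
E[R] = Rf + β(Rm − Rf) = 1.78% + 1.9222 × (15.68% − 1.78%) = 28.4986%
α = Rp − E[R] = 9.98% − 28.4986% = -18.5186

-18.52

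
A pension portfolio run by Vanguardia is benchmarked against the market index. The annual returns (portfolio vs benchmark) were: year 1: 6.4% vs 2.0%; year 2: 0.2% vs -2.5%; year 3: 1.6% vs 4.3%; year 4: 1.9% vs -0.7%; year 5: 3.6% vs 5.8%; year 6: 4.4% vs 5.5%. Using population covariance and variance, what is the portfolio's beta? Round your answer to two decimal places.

0.33

r̄p = 3.0167%,  r̄m = 2.4000%
Cov = Σ(rp − r̄p)(rm − r̄m) / 6 = 3.2483
Var(rm) = Σ(rm − r̄m)² / 6 = 9.7600
β = Cov / Var = 3.2483 / 9.7600 = 0.3328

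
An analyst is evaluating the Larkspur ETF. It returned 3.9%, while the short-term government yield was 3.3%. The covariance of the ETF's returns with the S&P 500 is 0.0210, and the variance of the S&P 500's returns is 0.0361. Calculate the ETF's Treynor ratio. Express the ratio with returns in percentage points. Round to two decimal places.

β = Cov / Var = 0.0210 / 0.0361 = 0.5817
Treynor = (Rp − Rf) / β = (3.9% − 3.3%) / 0.5817 = 0.60 / 0.5817 = 1.0315

1.03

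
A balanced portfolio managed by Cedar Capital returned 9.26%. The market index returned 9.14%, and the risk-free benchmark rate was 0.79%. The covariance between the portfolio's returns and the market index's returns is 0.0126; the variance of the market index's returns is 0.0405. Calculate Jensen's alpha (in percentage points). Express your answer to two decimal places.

5.87

β = Cov / Var = 0.0126 / 0.0405 = 0.3111
E[R] = Rf + β(Rm − Rf) = 0.79% + 0.3111 × (9.14% − 0.79%) = 3.3877%
α = Rp − E[R] = 9.26% − 3.3877% = 5.8723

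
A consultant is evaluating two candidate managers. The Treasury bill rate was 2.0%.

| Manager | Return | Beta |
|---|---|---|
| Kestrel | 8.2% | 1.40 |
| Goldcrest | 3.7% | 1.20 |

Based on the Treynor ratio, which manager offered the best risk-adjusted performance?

Kestrel

Kestrel: Treynor = (8.2% − 2.0%) / 1.40 = 4.429
Goldcrest: Treynor = (3.7% − 2.0%) / 1.20 = 1.417
Highest: Kestrel (4.429).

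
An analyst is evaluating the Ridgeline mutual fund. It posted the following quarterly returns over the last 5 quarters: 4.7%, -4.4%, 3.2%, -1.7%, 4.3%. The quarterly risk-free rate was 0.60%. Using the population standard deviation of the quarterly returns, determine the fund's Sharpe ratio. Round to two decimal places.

0.17

μ = (4.7 − 4.4 + 3.2 − 1.7 + 4.3) / 5 = 1.2200%
Population σ = √[Σ(r − μ)² / 5] = √[65.6280 / 5] = √13.1256 = 3.6229%
Sharpe = (μ − rf) / σ = (1.2200 − 0.6) / 3.6229 = 0.6200 / 3.6229 = 0.1711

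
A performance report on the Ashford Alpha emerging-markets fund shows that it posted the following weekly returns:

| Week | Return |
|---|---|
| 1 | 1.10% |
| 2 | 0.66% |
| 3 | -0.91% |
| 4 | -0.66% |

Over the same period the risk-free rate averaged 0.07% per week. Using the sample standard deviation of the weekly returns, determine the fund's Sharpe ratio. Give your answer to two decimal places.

-0.02

μ = (1.1 + 0.66 − 0.91 − 0.66) / 4 = 0.190 / 4 = 0.0475%
Sample std dev = √[2.9003 / 3] = 0.9832%
Sharpe = (μ − rf) / σ = (0.0475 − 0.07) / 0.9832 = -0.0225 / 0.9832 = -0.0229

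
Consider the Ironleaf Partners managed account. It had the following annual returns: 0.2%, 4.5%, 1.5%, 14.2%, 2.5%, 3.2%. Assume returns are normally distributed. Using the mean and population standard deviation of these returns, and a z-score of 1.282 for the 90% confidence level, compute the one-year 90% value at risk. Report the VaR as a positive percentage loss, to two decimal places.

r̄ = (0.2 + 4.5 + 1.5 + 14.2 + 2.5 + 3.2) / 6 = 4.3500%
Σ(r − r̄)² = (0.2 − 4.3500)² + (4.5 − 4.3500)² + (1.5 − 4.3500)² + … = 127.1350
population σ = √(127.1350 / 6) = √21.1892 = 4.6032%
VaR = −(r̄ − z·σ) = −(4.3500 − 1.282 × 4.6032) = −(-1.5513) = 1.5513%

1.55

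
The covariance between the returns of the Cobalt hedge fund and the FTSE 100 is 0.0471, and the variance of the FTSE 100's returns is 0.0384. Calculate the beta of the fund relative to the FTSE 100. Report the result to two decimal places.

1.23

β = Cov(Rp, Rm) / Var(Rm) = 0.0471 / 0.0384 = 1.2266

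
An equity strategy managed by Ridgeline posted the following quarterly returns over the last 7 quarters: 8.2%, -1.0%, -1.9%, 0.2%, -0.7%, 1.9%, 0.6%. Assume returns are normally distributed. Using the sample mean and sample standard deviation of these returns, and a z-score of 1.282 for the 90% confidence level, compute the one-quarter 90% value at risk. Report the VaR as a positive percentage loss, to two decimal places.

3.30

Mean return r̄ = 7.30 / 7 = 1.0429%
Σ(r − r̄)² = (8.2 − 1.0429)² + (-1 − 1.0429)² + … = 68.7371
σ = √[68.7371 / 6] = 3.3847%
VaR = −(r̄ − z·σ) = −(1.0429 − 1.282 × 3.3847) = −(-3.2963) = 3.2963%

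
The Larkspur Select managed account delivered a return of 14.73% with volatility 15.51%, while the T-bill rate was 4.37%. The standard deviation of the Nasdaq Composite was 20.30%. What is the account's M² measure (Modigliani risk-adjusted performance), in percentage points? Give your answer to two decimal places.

Sharpe = (Rp − Rf) / σp = (14.73% − 4.37%) / 15.51% = 0.6680
M² = Rf + Sharpe × σm = 4.37% + 0.6680 × 20.30% = 17.9304%

17.93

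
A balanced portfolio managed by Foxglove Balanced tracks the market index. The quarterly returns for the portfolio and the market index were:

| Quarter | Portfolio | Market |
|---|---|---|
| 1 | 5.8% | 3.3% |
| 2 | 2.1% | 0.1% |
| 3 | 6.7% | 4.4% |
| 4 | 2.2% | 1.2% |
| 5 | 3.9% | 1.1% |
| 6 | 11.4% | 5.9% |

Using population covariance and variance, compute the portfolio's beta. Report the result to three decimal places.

r̄p = 5.3500%,  r̄m = 2.6667%
Cov = Σ(rp − r̄p)(rm − r̄m) / 6 = 6.2367
Var(rm) = Σ(rm − r̄m)² / 6 = 4.1756
β = Cov / Var = 6.2367 / 4.1756 = 1.4936

1.494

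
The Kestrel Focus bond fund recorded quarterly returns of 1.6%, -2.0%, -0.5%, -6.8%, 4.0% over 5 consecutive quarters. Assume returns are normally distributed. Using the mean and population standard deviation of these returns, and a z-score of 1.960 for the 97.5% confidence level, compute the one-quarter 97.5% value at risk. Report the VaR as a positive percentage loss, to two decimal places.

7.88

r̄ = (1.6 − 2 − 0.5 − 6.8 + 4) / 5 = -3.70 / 5 = -0.7400%
Population σ = √[Σ(r − r̄)² / 5] = √[66.3120 / 5] = √13.2624 = 3.6418%
VaR = −(r̄ − z·σ) = −(-0.7400 − 1.960 × 3.6418) = −(-7.8779) = 7.8779%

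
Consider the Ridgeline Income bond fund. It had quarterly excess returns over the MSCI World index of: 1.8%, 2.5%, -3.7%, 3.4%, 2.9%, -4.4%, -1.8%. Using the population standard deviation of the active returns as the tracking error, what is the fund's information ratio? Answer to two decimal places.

r̄ = (1.8 + 2.5 − 3.7 + 3.4 + 2.9 − 4.4 − 1.8) / 7 = 0.1000%
Population std dev = √[65.6800 / 7] = 3.0631%
IR = r̄ / tracking error = 0.1000 / 3.0631 = 0.0326

0.03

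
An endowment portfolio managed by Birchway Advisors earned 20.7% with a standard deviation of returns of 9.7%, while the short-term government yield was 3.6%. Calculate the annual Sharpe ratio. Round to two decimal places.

Sharpe = (Rp − Rf) / σp = (20.7% − 3.6%) / 9.7% = 17.10% / 9.7% = 1.7629

1.76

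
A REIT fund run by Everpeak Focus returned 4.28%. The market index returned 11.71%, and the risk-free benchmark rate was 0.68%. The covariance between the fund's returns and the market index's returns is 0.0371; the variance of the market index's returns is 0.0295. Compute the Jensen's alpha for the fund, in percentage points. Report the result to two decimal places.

-10.27

β = Cov / Var = 0.0371 / 0.0295 = 1.2576
E[R] = Rf + β(Rm − Rf) = 0.68% + 1.2576 × (11.71% − 0.68%) = 14.5513%
α = Rp − E[R] = 4.28% − 14.5513% = -10.2713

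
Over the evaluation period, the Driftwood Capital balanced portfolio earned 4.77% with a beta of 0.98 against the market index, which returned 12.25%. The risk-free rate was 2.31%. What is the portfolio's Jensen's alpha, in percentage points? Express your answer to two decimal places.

-7.28

CAPM expected return = Rf + β(Rm − Rf) = 2.31% + 0.98 × (12.25% − 2.31%) = 2.31 + 0.98 × 9.94 = 12.0512%
Jensen's α = Rp − E[R] = 4.77% − 12.0512% = -7.2812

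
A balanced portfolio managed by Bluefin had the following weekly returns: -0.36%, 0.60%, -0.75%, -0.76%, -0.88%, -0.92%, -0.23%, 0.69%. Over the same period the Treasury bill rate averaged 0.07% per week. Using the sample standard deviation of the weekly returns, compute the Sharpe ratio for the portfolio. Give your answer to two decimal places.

-0.61

r̄ = (-0.36 + 0.6 − 0.75 − 0.76 − 0.88 − 0.92 − 0.23 + 0.69) / 8 = -0.3263%
Σ(r − r̄)² = 2.9280; sample σ = √(2.9280/7) = 0.6468%
Sharpe = (r̄ − rf) / σ = (-0.3263 − 0.07) / 0.6468 = -0.3963 / 0.6468 = -0.6127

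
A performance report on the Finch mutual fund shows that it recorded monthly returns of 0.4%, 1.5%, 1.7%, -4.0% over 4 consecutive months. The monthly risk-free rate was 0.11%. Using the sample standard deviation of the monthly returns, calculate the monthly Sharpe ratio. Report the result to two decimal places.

Mean return r̄ = -0.40 / 4 = -0.1000%
Σ(r − r̄)² = (0.4 − (-0.1000))² + (1.5 − (-0.1000))² + … = 21.2600
σ = √[21.2600 / 3] = 2.6621%
Sharpe = (r̄ − rf) / σ = (-0.1000 − 0.11) / 2.6621 = -0.2100 / 2.6621 = -0.0789

-0.08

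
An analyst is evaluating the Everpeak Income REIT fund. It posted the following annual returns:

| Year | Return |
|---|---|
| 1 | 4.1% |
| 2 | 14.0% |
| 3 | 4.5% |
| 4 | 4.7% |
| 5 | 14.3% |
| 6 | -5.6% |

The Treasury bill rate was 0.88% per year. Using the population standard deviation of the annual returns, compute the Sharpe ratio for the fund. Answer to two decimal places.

Mean return μ = 36.00 / 6 = 6.0000%
Σ(r − μ)² = 275.0000; population σ = √(275.0000/6) = 6.7700%
Sharpe = (μ − rf) / σ = (6.0000 − 0.88) / 6.7700 = 5.1200 / 6.7700 = 0.7563

0.76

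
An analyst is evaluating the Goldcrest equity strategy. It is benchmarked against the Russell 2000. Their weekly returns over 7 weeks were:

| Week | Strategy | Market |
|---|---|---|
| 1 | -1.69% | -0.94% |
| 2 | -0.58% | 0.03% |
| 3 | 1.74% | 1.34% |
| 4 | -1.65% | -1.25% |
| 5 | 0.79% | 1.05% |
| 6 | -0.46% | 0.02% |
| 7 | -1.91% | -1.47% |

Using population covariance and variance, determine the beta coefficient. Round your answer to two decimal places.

1.23

r̄p = -0.5371%,  r̄m = -0.1743%
Cov = Σ(rp − r̄p)(rm − r̄m) / 7 = 1.2769
Var(rm) = Σ(rm − r̄m)² / 7 = 1.0420
β = Cov / Var = 1.2769 / 1.0420 = 1.2254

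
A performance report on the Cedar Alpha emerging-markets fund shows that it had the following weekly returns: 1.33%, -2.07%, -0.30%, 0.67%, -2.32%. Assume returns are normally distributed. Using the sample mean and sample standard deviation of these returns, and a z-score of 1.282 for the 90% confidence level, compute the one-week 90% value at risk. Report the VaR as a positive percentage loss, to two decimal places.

Mean return r̄ = -2.690 / 5 = -0.5380%
Σ(r − r̄)² = (1.33 − (-0.5380))² + (-2.07 − (-0.5380))² + … = 10.5279
sample σ = √(10.5279 / 4) = √2.6320 = 1.6223%
VaR = −(r̄ − z·σ) = −(-0.5380 − 1.282 × 1.6223) = −(-2.6178) = 2.6178%

2.62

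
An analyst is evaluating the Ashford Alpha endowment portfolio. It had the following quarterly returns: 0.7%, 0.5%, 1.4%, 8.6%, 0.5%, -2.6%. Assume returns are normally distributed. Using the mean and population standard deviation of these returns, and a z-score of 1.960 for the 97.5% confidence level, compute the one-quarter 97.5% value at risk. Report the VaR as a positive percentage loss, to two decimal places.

5.17

r̄ = (0.7 + 0.5 + 1.4 + 8.6 + 0.5 − 2.6) / 6 = 1.5167%
Population σ = √[Σ(r − r̄)² / 6] = √[69.8683 / 6] = √11.6447 = 3.4124%
VaR = −(r̄ − z·σ) = −(1.5167 − 1.960 × 3.4124) = −(-5.1716) = 5.1716%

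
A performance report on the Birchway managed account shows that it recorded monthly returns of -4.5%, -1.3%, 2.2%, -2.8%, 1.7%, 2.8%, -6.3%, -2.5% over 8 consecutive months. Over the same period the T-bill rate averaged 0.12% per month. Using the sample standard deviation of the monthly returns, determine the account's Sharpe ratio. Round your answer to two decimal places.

-0.44

μ = (-4.5 − 1.3 + 2.2 − 2.8 + 1.7 + 2.8 − 6.3 − 2.5) / 8 = -1.3375%
Σ(r − μ)² = (-4.5 − (-1.3375))² + (-1.3 − (-1.3375))² + … = 76.9788
σ = √[76.9788 / 7] = 3.3162%
Sharpe = (μ − rf) / σ = (-1.3375 − 0.12) / 3.3162 = -1.4575 / 3.3162 = -0.4395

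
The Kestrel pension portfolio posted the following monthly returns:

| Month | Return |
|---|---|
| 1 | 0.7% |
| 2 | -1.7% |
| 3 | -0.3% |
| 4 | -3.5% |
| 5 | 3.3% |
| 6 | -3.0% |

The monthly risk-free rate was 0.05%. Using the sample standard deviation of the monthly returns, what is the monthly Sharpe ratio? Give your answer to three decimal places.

-0.315

r̄ = (0.7 − 1.7 − 0.3 − 3.5 + 3.3 − 3) / 6 = -0.7500%
Sample σ = √[Σ(r − r̄)² / 5] = √[32.2350 / 5] = √6.4470 = 2.5391%
Sharpe = (r̄ − rf) / σ = (-0.7500 − 0.05) / 2.5391 = -0.8000 / 2.5391 = -0.3151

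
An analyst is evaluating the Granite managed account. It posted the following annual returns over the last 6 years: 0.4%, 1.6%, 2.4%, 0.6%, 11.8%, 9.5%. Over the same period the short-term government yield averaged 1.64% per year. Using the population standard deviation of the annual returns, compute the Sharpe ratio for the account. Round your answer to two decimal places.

r̄ = (0.4 + 1.6 + 2.4 + 0.6 + 11.8 + 9.5) / 6 = 26.30 / 6 = 4.3833%
Σ(r − r̄)² = (0.4 − 4.3833)² + (1.6 − 4.3833)² + (2.4 − 4.3833)² + … = 123.0483
population σ = √(123.0483 / 6) = √20.5081 = 4.5286%
Sharpe = (r̄ − rf) / σ = (4.3833 − 1.64) / 4.5286 = 2.7433 / 4.5286 = 0.6058

0.61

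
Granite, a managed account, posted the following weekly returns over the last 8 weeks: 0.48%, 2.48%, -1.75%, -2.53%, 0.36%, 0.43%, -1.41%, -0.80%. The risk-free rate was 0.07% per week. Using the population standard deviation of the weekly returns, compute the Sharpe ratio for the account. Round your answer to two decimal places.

Mean return r̄ = -2.740 / 8 = -0.3425%
Population std dev = √[17.8484 / 8] = 1.4937%
Sharpe = (r̄ − rf) / σ = (-0.3425 − 0.07) / 1.4937 = -0.4125 / 1.4937 = -0.2762

-0.28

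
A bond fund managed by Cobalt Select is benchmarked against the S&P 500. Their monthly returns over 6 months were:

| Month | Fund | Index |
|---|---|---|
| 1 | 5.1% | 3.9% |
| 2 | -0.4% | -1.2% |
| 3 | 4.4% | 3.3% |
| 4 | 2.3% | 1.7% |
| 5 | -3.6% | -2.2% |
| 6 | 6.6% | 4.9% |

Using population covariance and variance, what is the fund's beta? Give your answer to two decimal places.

r̄p = 2.4000%,  r̄m = 1.7333%
Cov = Σ(rp − r̄p)(rm − r̄m) / 6 = 9.0167
Var(rm) = Σ(rm − r̄m)² / 6 = 6.8756
β = Cov / Var = 9.0167 / 6.8756 = 1.3114

1.31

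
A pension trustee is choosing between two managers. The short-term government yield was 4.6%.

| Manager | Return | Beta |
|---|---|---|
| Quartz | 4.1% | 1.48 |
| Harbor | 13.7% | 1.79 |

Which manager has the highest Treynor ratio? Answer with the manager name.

Quartz: Treynor = (4.1% − 4.6%) / 1.48 = -0.338
Harbor: Treynor = (13.7% − 4.6%) / 1.79 = 5.084
Highest: Harbor (5.084).

Harbor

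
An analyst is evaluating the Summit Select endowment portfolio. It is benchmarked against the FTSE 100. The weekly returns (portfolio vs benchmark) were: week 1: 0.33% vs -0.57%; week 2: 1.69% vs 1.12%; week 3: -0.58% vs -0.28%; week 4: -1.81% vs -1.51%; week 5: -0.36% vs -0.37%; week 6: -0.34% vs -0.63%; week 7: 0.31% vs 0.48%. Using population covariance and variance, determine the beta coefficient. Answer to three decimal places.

r̄p = -0.1086%,  r̄m = -0.2514%
Cov = Σ(rp − r̄p)(rm − r̄m) / 7 = 0.7008
Var(rm) = Σ(rm − r̄m)² / 7 = 0.6085
β = Cov / Var = 0.7008 / 0.6085 = 1.1517

1.152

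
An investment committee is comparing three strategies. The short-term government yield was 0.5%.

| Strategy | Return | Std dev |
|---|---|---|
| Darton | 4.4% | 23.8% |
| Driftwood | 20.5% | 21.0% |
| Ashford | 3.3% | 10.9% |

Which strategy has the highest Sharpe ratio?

Darton: Sharpe ratio = (4.4% − 0.5%) / 23.8% = 0.164
Driftwood: Sharpe ratio = (20.5% − 0.5%) / 21.0% = 0.952
Ashford: Sharpe ratio = (3.3% − 0.5%) / 10.9% = 0.257
Highest: Driftwood (0.952).

Driftwood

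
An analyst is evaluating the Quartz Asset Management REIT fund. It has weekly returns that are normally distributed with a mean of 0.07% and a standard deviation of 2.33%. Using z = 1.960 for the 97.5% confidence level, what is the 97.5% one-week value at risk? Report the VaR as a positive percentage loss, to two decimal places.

VaR (as % loss) = −(μ − z·σ) = −(0.07% − 1.960 × 2.33%) = −(-4.4968%) = 4.4968%

4.50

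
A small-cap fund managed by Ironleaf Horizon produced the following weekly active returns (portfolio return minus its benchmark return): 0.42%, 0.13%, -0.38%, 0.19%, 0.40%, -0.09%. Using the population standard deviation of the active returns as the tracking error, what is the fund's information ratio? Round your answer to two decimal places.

0.40

r̄ = (0.42 + 0.13 − 0.38 + 0.19 + 0.4 − 0.09) / 6 = 0.670 / 6 = 0.1117%
Population std dev = √[0.4671 / 6] = 0.2790%
IR = r̄ / tracking error = 0.1117 / 0.2790 = 0.4004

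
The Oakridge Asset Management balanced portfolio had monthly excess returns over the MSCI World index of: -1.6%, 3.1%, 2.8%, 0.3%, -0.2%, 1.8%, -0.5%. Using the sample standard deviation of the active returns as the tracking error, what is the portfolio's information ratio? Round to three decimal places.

r̄ = (-1.6 + 3.1 + 2.8 + 0.3 − 0.2 + 1.8 − 0.5) / 7 = 0.8143%
Sample σ = √[Σ(r − r̄)² / 6] = √[18.9886 / 6] = √3.1648 = 1.7790%
IR = r̄ / tracking error = 0.8143 / 1.7790 = 0.4577

0.458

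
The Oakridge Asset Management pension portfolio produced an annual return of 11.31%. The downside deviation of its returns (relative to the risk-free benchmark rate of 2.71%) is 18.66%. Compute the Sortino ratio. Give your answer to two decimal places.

Sortino = (Rp − Rf) / σd = (11.31% − 2.71%) / 18.66% = 8.60% / 18.66% = 0.4609

0.46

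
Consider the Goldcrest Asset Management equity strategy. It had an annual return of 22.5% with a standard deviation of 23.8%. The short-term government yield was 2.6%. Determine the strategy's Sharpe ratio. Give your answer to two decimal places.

0.84

Sharpe = (Rp − Rf) / σp = (22.5% − 2.6%) / 23.8% = 19.90% / 23.8% = 0.8361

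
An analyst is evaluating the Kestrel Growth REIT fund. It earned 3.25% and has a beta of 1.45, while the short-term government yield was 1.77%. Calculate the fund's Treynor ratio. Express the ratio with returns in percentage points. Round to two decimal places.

Treynor = (Rp − Rf) / β = (3.25% − 1.77%) / 1.45 = 1.48 / 1.45 = 1.0207

1.02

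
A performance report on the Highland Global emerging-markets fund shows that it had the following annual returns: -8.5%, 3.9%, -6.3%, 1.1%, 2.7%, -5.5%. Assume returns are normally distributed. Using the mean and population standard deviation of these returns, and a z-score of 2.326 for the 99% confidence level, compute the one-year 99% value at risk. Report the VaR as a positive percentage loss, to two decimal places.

13.31

r̄ = (-8.5 + 3.9 − 6.3 + 1.1 + 2.7 − 5.5) / 6 = -2.1000%
Σ(r − r̄)² = (-8.5 − (-2.1000))² + (3.9 − (-2.1000))² + … = 139.4400
population σ = √(139.4400 / 6) = √23.2400 = 4.8208%
VaR = −(r̄ − z·σ) = −(-2.1000 − 2.326 × 4.8208) = −(-13.3132) = 13.3132%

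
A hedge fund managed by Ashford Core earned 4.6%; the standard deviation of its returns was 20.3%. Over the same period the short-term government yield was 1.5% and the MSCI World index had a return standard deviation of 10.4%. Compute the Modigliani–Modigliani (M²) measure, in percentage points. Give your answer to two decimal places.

3.09

Sharpe = (Rp − Rf) / σp = (4.6% − 1.5%) / 20.3% = 0.1527
M² = Rf + Sharpe × σm = 1.5% + 0.1527 × 10.4% = 3.0881%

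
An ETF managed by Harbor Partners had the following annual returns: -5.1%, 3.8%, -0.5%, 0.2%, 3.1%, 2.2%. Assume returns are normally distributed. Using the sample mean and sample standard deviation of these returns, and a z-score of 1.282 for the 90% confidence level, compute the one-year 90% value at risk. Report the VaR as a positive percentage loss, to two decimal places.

μ = (-5.1 + 3.8 − 0.5 + 0.2 + 3.1 + 2.2) / 6 = 0.6167%
Σ(r − μ)² = (-5.1 − 0.6167)² + (3.8 − 0.6167)² + … = 52.9083
σ = √[52.9083 / 5] = 3.2529%
VaR = −(μ − z·σ) = −(0.6167 − 1.282 × 3.2529) = −(-3.5535) = 3.5535%

3.55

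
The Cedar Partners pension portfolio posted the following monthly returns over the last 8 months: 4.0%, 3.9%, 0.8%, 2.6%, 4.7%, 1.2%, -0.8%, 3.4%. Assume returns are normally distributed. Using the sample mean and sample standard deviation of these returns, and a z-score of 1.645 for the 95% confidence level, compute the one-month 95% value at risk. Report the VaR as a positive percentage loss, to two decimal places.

r̄ = (4 + 3.9 + 0.8 + 2.6 + 4.7 + 1.2 − 0.8 + 3.4) / 8 = 19.80 / 8 = 2.4750%
Sample σ = √[Σ(r − r̄)² / 7] = √[25.3350 / 7] = √3.6193 = 1.9024%
VaR = −(r̄ − z·σ) = −(2.4750 − 1.645 × 1.9024) = −(-0.6544) = 0.6544%

0.65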